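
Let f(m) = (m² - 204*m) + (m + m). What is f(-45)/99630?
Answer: 247/2214 ≈ 0.11156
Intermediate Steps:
f(m) = m² - 202*m (f(m) = (m² - 204*m) + 2*m = m² - 202*m)
f(-45)/99630 = -45*(-202 - 45)/99630 = -45*(-247)*(1/99630) = 11115*(1/99630) = 247/2214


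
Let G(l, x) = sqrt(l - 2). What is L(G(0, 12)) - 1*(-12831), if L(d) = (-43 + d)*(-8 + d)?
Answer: 13173 - 51*I*sqrt(2) ≈ 13173.0 - 72.125*I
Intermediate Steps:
G(l, x) = sqrt(-2 + l)
L(G(0, 12)) - 1*(-12831) = (344 + (sqrt(-2 + 0))**2 - 51*sqrt(-2 + 0)) - 1*(-12831) = (344 + (sqrt(-2))**2 - 51*I*sqrt(2)) + 12831 = (344 + (I*sqrt(2))**2 - 51*I*sqrt(2)) + 12831 = (344 - 2 - 51*I*sqrt(2)) + 12831 = (342 - 51*I*sqrt(2)) + 12831 = 13173 - 51*I*sqrt(2)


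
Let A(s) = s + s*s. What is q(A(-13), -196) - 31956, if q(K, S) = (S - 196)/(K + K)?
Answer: -1246333/39 ≈ -31957.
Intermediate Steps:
A(s) = s + s**2
q(K, S) = (-196 + S)/(2*K) (q(K, S) = (-196 + S)/((2*K)) = (-196 + S)*(1/(2*K)) = (-196 + S)/(2*K))
q(A(-13), -196) - 31956 = (-196 - 196)/(2*((-13*(1 - 13)))) - 31956 = (1/2)*(-392)/(-13*(-12)) - 31956 = (1/2)*(-392)/156 - 31956 = (1/2)*(1/156)*(-392) - 31956 = -49/39 - 31956 = -1246333/39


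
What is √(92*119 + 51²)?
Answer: √13549 ≈ 116.40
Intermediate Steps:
√(92*119 + 51²) = √(10948 + 2601) = √13549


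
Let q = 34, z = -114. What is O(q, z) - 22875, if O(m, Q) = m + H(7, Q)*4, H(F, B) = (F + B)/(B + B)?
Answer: -1301830/57 ≈ -22839.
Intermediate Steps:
H(F, B) = (B + F)/(2*B) (H(F, B) = (B + F)/((2*B)) = (B + F)*(1/(2*B)) = (B + F)/(2*B))
O(m, Q) = m + 2*(7 + Q)/Q (O(m, Q) = m + ((Q + 7)/(2*Q))*4 = m + ((7 + Q)/(2*Q))*4 = m + 2*(7 + Q)/Q)
O(q, z) - 22875 = (2 + 34 + 14/(-114)) - 22875 = (2 + 34 + 14*(-1/114)) - 22875 = (2 + 34 - 7/57) - 22875 = 2045/57 - 22875 = -1301830/57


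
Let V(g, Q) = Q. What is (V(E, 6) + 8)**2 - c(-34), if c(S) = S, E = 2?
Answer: 230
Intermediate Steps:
(V(E, 6) + 8)**2 - c(-34) = (6 + 8)**2 - 1*(-34) = 14**2 + 34 = 196 + 34 = 230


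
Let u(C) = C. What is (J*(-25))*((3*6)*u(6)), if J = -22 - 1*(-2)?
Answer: 54000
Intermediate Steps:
J = -20 (J = -22 + 2 = -20)
(J*(-25))*((3*6)*u(6)) = (-20*(-25))*((3*6)*6) = 500*(18*6) = 500*108 = 54000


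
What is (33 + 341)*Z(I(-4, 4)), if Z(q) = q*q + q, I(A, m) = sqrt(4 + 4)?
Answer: 2992 + 748*sqrt(2) ≈ 4049.8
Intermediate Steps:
I(A, m) = 2*sqrt(2) (I(A, m) = sqrt(8) = 2*sqrt(2))
Z(q) = q + q**2 (Z(q) = q**2 + q = q + q**2)
(33 + 341)*Z(I(-4, 4)) = (33 + 341)*((2*sqrt(2))*(1 + 2*sqrt(2))) = 374*(2*sqrt(2)*(1 + 2*sqrt(2))) = 748*sqrt(2)*(1 + 2*sqrt(2))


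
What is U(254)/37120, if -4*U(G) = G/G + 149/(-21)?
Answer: 1/24360 ≈ 4.1051e-5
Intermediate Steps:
U(G) = 32/21 (U(G) = -(G/G + 149/(-21))/4 = -(1 + 149*(-1/21))/4 = -(1 - 149/21)/4 = -1/4*(-128/21) = 32/21)
U(254)/37120 = (32/21)/37120 = (32/21)*(1/37120) = 1/24360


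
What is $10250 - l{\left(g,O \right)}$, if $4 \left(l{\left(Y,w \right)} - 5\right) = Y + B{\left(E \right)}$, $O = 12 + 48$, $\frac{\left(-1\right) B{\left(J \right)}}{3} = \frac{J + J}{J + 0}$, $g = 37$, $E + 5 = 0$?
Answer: $\frac{40949}{4} \approx 10237.0$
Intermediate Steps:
$E = -5$ ($E = -5 + 0 = -5$)
$B{\left(J \right)} = -6$ ($B{\left(J \right)} = - 3 \frac{J + J}{J + 0} = - 3 \frac{2 J}{J} = \left(-3\right) 2 = -6$)
$O = 60$
$l{\left(Y,w \right)} = \frac{7}{2} + \frac{Y}{4}$ ($l{\left(Y,w \right)} = 5 + \frac{Y - 6}{4} = 5 + \frac{-6 + Y}{4} = 5 + \left(- \frac{3}{2} + \frac{Y}{4}\right) = \frac{7}{2} + \frac{Y}{4}$)
$10250 - l{\left(g,O \right)} = 10250 - \left(\frac{7}{2} + \frac{1}{4} \cdot 37\right) = 10250 - \left(\frac{7}{2} + \frac{37}{4}\right) = 10250 - \frac{51}{4} = \frac{40949}{4}$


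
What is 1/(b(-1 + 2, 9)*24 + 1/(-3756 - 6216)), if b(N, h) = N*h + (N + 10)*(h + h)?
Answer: 9972/49540895 ≈ 0.00020129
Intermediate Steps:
b(N, h) = N*h + 2*h*(10 + N) (b(N, h) = N*h + (10 + N)*(2*h) = N*h + 2*h*(10 + N))
1/(b(-1 + 2, 9)*24 + 1/(-3756 - 6216)) = 1/((9*(20 + 3*(-1 + 2)))*24 + 1/(-3756 - 6216)) = 1/((9*(20 + 3*1))*24 + 1/(-9972)) = 1/((9*(20 + 3))*24 - 1/9972) = 1/((9*23)*24 - 1/9972) = 1/(207*24 - 1/9972) = 1/(4968 - 1/9972) = 1/(49540895/9972) = 9972/49540895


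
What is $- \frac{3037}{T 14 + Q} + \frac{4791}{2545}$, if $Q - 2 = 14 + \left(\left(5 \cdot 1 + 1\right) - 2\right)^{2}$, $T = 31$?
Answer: $- \frac{5496559}{1185970} \approx -4.6347$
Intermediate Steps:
$Q = 32$ ($Q = 2 + \left(14 + \left(\left(5 \cdot 1 + 1\right) - 2\right)^{2}\right) = 2 + \left(14 + \left(\left(5 + 1\right) - 2\right)^{2}\right) = 2 + \left(14 + \left(6 - 2\right)^{2}\right) = 2 + \left(14 + 4^{2}\right) = 2 + \left(14 + 16\right) = 2 + 30 = 32$)
$- \frac{3037}{T 14 + Q} + \frac{4791}{2545} = - \frac{3037}{31 \cdot 14 + 32} + \frac{4791}{2545} = - \frac{3037}{434 + 32} + 4791 \cdot \frac{1}{2545} = - \frac{3037}{466} + \frac{4791}{2545} = - \frac{5496559}{1185970}$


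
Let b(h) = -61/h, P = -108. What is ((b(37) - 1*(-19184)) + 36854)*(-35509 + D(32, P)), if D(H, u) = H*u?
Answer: -80787887925/37 ≈ -2.1835e+9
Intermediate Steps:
((b(37) - 1*(-19184)) + 36854)*(-35509 + D(32, P)) = ((-61/37 - 1*(-19184)) + 36854)*(-35509 + 32*(-108)) = ((-61*1/37 + 19184) + 36854)*(-35509 - 3456) = ((-61/37 + 19184) + 36854)*(-38965) = (709747/37 + 36854)*(-38965) = (2073345/37)*(-38965) = -80787887925/37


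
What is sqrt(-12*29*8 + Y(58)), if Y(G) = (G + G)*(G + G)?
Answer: 4*sqrt(667) ≈ 103.31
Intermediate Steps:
Y(G) = 4*G**2 (Y(G) = (2*G)*(2*G) = 4*G**2)
sqrt(-12*29*8 + Y(58)) = sqrt(-12*29*8 + 4*58**2) = sqrt(-348*8 + 4*3364) = sqrt(-2784 + 13456) = sqrt(10672) = 4*sqrt(667)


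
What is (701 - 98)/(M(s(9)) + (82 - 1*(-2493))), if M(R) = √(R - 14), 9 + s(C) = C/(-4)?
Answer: 2070300/8840867 - 402*I*√101/8840867 ≈ 0.23417 - 0.00045697*I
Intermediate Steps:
s(C) = -9 - C/4 (s(C) = -9 + C/(-4) = -9 + C*(-¼) = -9 - C/4)
M(R) = √(-14 + R)
(701 - 98)/(M(s(9)) + (82 - 1*(-2493))) = (701 - 98)/(√(-14 + (-9 - ¼*9)) + (82 - 1*(-2493))) = 603/(√(-14 + (-9 - 9/4)) + (82 + 2493)) = 603/(√(-14 - 45/4) + 2575) = 603/(√(-101/4) + 2575) = 603/(I*√101/2 + 2575) = 603/(2575 + I*√101/2)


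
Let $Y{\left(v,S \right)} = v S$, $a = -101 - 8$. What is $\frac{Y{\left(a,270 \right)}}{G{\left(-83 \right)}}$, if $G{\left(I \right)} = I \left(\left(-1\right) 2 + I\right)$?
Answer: $- \frac{5886}{1411} \approx -4.1715$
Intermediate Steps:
$a = -109$
$G{\left(I \right)} = I \left(-2 + I\right)$
$Y{\left(v,S \right)} = S v$
$\frac{Y{\left(a,270 \right)}}{G{\left(-83 \right)}} = \frac{270 \left(-109\right)}{\left(-83\right) \left(-2 - 83\right)} = - \frac{29430}{\left(-83\right) \left(-85\right)} = - \frac{29430}{7055} = \left(-29430\right) \frac{1}{7055} = - \frac{5886}{1411}$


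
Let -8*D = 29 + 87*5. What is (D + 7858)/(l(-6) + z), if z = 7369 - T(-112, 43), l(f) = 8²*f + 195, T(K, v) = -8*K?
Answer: 1950/1571 ≈ 1.2412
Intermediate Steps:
D = -58 (D = -(29 + 87*5)/8 = -(29 + 435)/8 = -⅛*464 = -58)
l(f) = 195 + 64*f (l(f) = 64*f + 195 = 195 + 64*f)
z = 6473 (z = 7369 - (-8)*(-112) = 7369 - 1*896 = 7369 - 896 = 6473)
(D + 7858)/(l(-6) + z) = (-58 + 7858)/((195 + 64*(-6)) + 6473) = 7800/((195 - 384) + 6473) = 7800/(-189 + 6473) = 7800/6284 = 7800*(1/6284) = 1950/1571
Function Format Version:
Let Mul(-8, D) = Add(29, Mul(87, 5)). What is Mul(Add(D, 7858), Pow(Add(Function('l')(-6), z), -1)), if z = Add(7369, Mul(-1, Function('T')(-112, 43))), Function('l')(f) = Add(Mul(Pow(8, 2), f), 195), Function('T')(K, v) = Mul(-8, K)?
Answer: Rational(1950, 1571) ≈ 1.2412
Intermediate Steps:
D = -58 (D = Mul(Rational(-1, 8), Add(29, Mul(87, 5))) = Mul(Rational(-1, 8), Add(29, 435)) = Mul(Rational(-1, 8), 464) = -58)
Function('l')(f) = Add(195, Mul(64, f)) (Function('l')(f) = Add(Mul(64, f), 195) = Add(195, Mul(64, f)))
z = 6473 (z = Add(7369, Mul(-1, Mul(-8, -112))) = Add(7369, Mul(-1, 896)) = Add(7369, -896) = 6473)
Mul(Add(D, 7858), Pow(Add(Function('l')(-6), z), -1)) = Mul(Add(-58, 7858), Pow(Add(Add(195, Mul(64, -6)), 6473), -1)) = Mul(7800, Pow(Add(Add(195, -384), 6473), -1)) = Mul(7800, Pow(Add(-189, 6473), -1)) = Mul(7800, Pow(6284, -1)) = Mul(7800, Rational(1, 6284)) = Rational(1950, 1571)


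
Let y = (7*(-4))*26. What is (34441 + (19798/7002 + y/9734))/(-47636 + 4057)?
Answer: -586899742916/742558574493 ≈ -0.79037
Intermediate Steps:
y = -728 (y = -28*26 = -728)
(34441 + (19798/7002 + y/9734))/(-47636 + 4057) = (34441 + (19798/7002 - 728/9734))/(-47636 + 4057) = (34441 + (19798*(1/7002) - 728*1/9734))/(-43579) = (34441 + (9899/3501 - 364/4867))*(-1/43579) = (34441 + 46904069/17039367)*(-1/43579) = (586899742916/17039367)*(-1/43579) = -586899742916/742558574493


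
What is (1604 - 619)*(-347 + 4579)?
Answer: 4168520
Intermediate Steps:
(1604 - 619)*(-347 + 4579) = 985*4232 = 4168520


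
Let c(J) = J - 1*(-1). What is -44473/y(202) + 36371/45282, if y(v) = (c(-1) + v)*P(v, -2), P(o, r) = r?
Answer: 1014260135/9146964 ≈ 110.88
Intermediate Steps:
c(J) = 1 + J (c(J) = J + 1 = 1 + J)
y(v) = -2*v (y(v) = ((1 - 1) + v)*(-2) = (0 + v)*(-2) = v*(-2) = -2*v)
-44473/y(202) + 36371/45282 = -44473/((-2*202)) + 36371/45282 = -44473/(-404) + 36371*(1/45282) = -44473*(-1/404) + 36371/45282 = 44473/404 + 36371/45282 = 1014260135/9146964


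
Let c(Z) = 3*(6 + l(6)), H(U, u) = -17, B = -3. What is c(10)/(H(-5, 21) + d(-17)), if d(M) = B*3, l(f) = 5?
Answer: -33/26 ≈ -1.2692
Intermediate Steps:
c(Z) = 33 (c(Z) = 3*(6 + 5) = 3*11 = 33)
d(M) = -9 (d(M) = -3*3 = -9)
c(10)/(H(-5, 21) + d(-17)) = 33/(-17 - 9) = 33/(-26) = -1/26*33 = -33/26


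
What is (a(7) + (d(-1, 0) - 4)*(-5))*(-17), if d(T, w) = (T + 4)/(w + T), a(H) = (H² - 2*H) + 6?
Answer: -1292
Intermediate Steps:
a(H) = 6 + H² - 2*H
d(T, w) = (4 + T)/(T + w)
(a(7) + (d(-1, 0) - 4)*(-5))*(-17) = ((6 + 7² - 2*7) + ((4 - 1)/(-1 + 0) - 4)*(-5))*(-17) = ((6 + 49 - 14) + (3/(-1) - 4)*(-5))*(-17) = (41 + (-1*3 - 4)*(-5))*(-17) = (41 + (-3 - 4)*(-5))*(-17) = (41 - 7*(-5))*(-17) = (41 + 35)*(-17) = 76*(-17) = -1292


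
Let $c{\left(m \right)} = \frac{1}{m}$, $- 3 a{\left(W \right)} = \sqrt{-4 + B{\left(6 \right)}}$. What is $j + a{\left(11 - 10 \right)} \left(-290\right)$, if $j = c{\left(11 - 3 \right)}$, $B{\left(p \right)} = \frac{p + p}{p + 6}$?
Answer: $\frac{1}{8} + \frac{290 i \sqrt{3}}{3} \approx 0.125 + 167.43 i$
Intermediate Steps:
$B{\left(p \right)} = \frac{2 p}{6 + p}$
$a{\left(W \right)} = - \frac{i \sqrt{3}}{3}$ ($a{\left(W \right)} = - \frac{\sqrt{-4 + 2 \cdot 6 \frac{1}{6 + 6}}}{3} = - \frac{\sqrt{-4 + 2 \cdot 6 \cdot \frac{1}{12}}}{3} = - \frac{\sqrt{-4 + 1}}{3} = - \frac{\sqrt{-3}}{3} = - \frac{i \sqrt{3}}{3}$)
$j = \frac{1}{8}$ ($j = \frac{1}{11 - 3} = \frac{1}{8} \approx 0.125$)
$j + a{\left(11 - 10 \right)} \left(-290\right) = \frac{1}{8} + - \frac{i \sqrt{3}}{3} \left(-290\right) = \frac{1}{8} + \frac{290 i \sqrt{3}}{3}$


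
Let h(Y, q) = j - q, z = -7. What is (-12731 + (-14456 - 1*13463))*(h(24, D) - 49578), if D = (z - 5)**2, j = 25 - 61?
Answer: 2022662700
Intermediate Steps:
j = -36
D = 144 (D = (-7 - 5)**2 = (-12)**2 = 144)
h(Y, q) = -36 - q
(-12731 + (-14456 - 1*13463))*(h(24, D) - 49578) = (-12731 + (-14456 - 1*13463))*((-36 - 1*144) - 49578) = (-12731 + (-14456 - 13463))*((-36 - 144) - 49578) = (-12731 - 27919)*(-180 - 49578) = -40650*(-49758) = 2022662700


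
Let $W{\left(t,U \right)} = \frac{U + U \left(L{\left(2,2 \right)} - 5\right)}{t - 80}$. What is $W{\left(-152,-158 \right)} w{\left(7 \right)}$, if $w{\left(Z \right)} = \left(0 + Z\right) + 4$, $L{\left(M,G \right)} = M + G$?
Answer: $0$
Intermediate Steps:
$L{\left(M,G \right)} = G + M$
$w{\left(Z \right)} = 4 + Z$ ($w{\left(Z \right)} = Z + 4 = 4 + Z$)
$W{\left(t,U \right)} = 0$ ($W{\left(t,U \right)} = \frac{U + U \left(\left(2 + 2\right) - 5\right)}{t - 80} = \frac{U + U \left(4 - 5\right)}{-80 + t} = \frac{U + U \left(-1\right)}{-80 + t} = \frac{U - U}{-80 + t} = \frac{0}{-80 + t} = 0$)
$W{\left(-152,-158 \right)} w{\left(7 \right)} = 0 \left(4 + 7\right) = 0 \cdot 11 = 0$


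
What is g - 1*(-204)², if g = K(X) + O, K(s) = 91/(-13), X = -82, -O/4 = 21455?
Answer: -127443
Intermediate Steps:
O = -85820 (O = -4*21455 = -85820)
K(s) = -7 (K(s) = 91*(-1/13) = -7)
g = -85827 (g = -7 - 85820 = -85827)
g - 1*(-204)² = -85827 - 1*(-204)² = -85827 - 1*41616 = -85827 - 41616 = -127443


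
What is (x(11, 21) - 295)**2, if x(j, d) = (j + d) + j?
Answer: 63504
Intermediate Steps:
x(j, d) = d + 2*j (x(j, d) = (d + j) + j = d + 2*j)
(x(11, 21) - 295)**2 = ((21 + 2*11) - 295)**2 = ((21 + 22) - 295)**2 = (43 - 295)**2 = (-252)**2 = 63504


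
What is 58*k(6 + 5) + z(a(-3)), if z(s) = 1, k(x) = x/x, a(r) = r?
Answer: 59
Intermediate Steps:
k(x) = 1
58*k(6 + 5) + z(a(-3)) = 58*1 + 1 = 58 + 1 = 59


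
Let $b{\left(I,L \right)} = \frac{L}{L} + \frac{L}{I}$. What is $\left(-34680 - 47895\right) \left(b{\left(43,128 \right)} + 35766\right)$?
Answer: $- \frac{127009350675}{43} \approx -2.9537 \cdot 10^{9}$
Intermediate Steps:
$b{\left(I,L \right)} = 1 + \frac{L}{I}$
$\left(-34680 - 47895\right) \left(b{\left(43,128 \right)} + 35766\right) = \left(-34680 - 47895\right) \left(\frac{43 + 128}{43} + 35766\right) = - 82575 \left(\frac{1}{43} \cdot 171 + 35766\right) = - 82575 \left(\frac{171}{43} + 35766\right) = \left(-82575\right) \frac{1538109}{43} = - \frac{127009350675}{43}$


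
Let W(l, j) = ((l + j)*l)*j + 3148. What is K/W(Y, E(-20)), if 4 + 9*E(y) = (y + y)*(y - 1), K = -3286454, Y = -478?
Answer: -133101387/692648158 ≈ -0.19216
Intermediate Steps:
E(y) = -4/9 + 2*y*(-1 + y)/9 (E(y) = -4/9 + ((y + y)*(y - 1))/9 = -4/9 + ((2*y)*(-1 + y))/9 = -4/9 + (2*y*(-1 + y))/9 = -4/9 + 2*y*(-1 + y)/9)
W(l, j) = 3148 + j*l*(j + l) (W(l, j) = ((j + l)*l)*j + 3148 = (l*(j + l))*j + 3148 = j*l*(j + l) + 3148 = 3148 + j*l*(j + l))
K/W(Y, E(-20)) = -3286454/(3148 + (-4/9 - 2/9*(-20) + (2/9)*(-20)²)*(-478)² - 478*(-4/9 - 2/9*(-20) + (2/9)*(-20)²)²) = -3286454/(3148 + (-4/9 + 40/9 + (2/9)*400)*228484 - 478*(-4/9 + 40/9 + (2/9)*400)²) = -3286454/(3148 + (-4/9 + 40/9 + 800/9)*228484 - 478*(-4/9 + 40/9 + 800/9)²) = -3286454/(3148 + (836/9)*228484 - 478*(836/9)²) = -3286454/(3148 + 191012624/9 - 478*698896/81) = -3286454/(3148 + 191012624/9 - 334072288/81) = -3286454/1385296316/81 = -3286454*81/1385296316 = -133101387/692648158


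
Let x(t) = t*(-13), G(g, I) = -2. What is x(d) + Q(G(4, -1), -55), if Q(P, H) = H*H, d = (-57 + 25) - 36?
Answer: 3909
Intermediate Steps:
d = -68 (d = -32 - 36 = -68)
x(t) = -13*t
Q(P, H) = H²
x(d) + Q(G(4, -1), -55) = -13*(-68) + (-55)² = 884 + 3025 = 3909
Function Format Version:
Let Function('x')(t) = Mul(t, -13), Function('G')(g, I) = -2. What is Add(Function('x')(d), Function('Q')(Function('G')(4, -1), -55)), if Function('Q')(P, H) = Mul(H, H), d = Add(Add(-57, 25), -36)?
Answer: 3909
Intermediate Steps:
d = -68 (d = Add(-32, -36) = -68)
Function('x')(t) = Mul(-13, t)
Function('Q')(P, H) = Pow(H, 2)
Add(Function('x')(d), Function('Q')(Function('G')(4, -1), -55)) = Add(Mul(-13, -68), Pow(-55, 2)) = Add(884, 3025) = 3909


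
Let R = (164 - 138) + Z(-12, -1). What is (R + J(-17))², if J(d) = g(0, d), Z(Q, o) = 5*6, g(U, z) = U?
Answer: 3136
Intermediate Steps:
Z(Q, o) = 30
J(d) = 0
R = 56 (R = (164 - 138) + 30 = 26 + 30 = 56)
(R + J(-17))² = (56 + 0)² = 56² = 3136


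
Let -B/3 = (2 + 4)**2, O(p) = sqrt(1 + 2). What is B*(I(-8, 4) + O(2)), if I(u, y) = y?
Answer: -432 - 108*sqrt(3) ≈ -619.06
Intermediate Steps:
O(p) = sqrt(3)
B = -108 (B = -3*(2 + 4)**2 = -3*6**2 = -3*36 = -108)
B*(I(-8, 4) + O(2)) = -108*(4 + sqrt(3)) = -432 - 108*sqrt(3)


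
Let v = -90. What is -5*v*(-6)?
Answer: -2700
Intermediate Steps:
-5*v*(-6) = -(-450)*(-6) = -5*540 = -2700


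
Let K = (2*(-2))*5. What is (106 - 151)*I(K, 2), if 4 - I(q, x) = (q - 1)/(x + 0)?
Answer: -1305/2 ≈ -652.50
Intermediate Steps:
K = -20 (K = -4*5 = -20)
I(q, x) = 4 - (-1 + q)/x (I(q, x) = 4 - (q - 1)/(x + 0) = 4 - (-1 + q)/x)
(106 - 151)*I(K, 2) = (106 - 151)*((1 - 1*(-20) + 4*2)/2) = -45*(1 + 20 + 8)/2 = -45*29/2 = -1305/2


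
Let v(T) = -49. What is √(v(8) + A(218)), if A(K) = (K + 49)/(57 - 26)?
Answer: 2*I*√9703/31 ≈ 6.3551*I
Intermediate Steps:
A(K) = 49/31 + K/31 (A(K) = (49 + K)/31 = (49 + K)*(1/31) = 49/31 + K/31)
√(v(8) + A(218)) = √(-49 + (49/31 + (1/31)*218)) = √(-49 + (49/31 + 218/31)) = √(-49 + 267/31) = √(-1252/31) = 2*I*√9703/31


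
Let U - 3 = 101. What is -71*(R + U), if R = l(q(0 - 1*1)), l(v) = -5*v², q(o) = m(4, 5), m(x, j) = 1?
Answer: -7029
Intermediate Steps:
U = 104 (U = 3 + 101 = 104)
q(o) = 1
R = -5 (R = -5*1² = -5*1 = -5)
-71*(R + U) = -71*(-5 + 104) = -71*99 = -7029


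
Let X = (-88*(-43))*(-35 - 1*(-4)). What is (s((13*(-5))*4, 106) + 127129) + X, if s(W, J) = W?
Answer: 9565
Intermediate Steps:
X = -117304 (X = 3784*(-35 + 4) = 3784*(-31) = -117304)
(s((13*(-5))*4, 106) + 127129) + X = ((13*(-5))*4 + 127129) - 117304 = (-65*4 + 127129) - 117304 = (-260 + 127129) - 117304 = 126869 - 117304 = 9565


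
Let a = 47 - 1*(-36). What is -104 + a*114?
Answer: 9358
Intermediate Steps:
a = 83 (a = 47 + 36 = 83)
-104 + a*114 = -104 + 83*114 = -104 + 9462 = 9358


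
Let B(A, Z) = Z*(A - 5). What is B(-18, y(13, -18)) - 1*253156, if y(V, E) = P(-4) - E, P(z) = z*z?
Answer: -253938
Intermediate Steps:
P(z) = z**2
y(V, E) = 16 - E (y(V, E) = (-4)**2 - E = 16 - E)
B(A, Z) = Z*(-5 + A)
B(-18, y(13, -18)) - 1*253156 = (16 - 1*(-18))*(-5 - 18) - 1*253156 = (16 + 18)*(-23) - 253156 = 34*(-23) - 253156 = -782 - 253156 = -253938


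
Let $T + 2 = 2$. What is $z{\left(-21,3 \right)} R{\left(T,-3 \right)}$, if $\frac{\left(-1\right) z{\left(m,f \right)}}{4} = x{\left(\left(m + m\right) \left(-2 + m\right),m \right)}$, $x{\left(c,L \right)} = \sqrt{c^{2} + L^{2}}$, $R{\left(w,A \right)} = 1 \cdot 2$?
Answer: $- 168 \sqrt{2117} \approx -7729.8$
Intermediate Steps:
$T = 0$ ($T = -2 + 2 = 0$)
$R{\left(w,A \right)} = 2$
$x{\left(c,L \right)} = \sqrt{L^{2} + c^{2}}$
$z{\left(m,f \right)} = - 4 \sqrt{m^{2} + 4 m^{2} \left(-2 + m\right)^{2}}$ ($z{\left(m,f \right)} = - 4 \sqrt{m^{2} + \left(\left(m + m\right) \left(-2 + m\right)\right)^{2}} = - 4 \sqrt{m^{2} + \left(2 m \left(-2 + m\right)\right)^{2}} = - 4 \sqrt{m^{2} + 4 m^{2} \left(-2 + m\right)^{2}}$)
$z{\left(-21,3 \right)} R{\left(T,-3 \right)} = - 4 \sqrt{\left(-21\right)^{2} \left(1 + 4 \left(-2 - 21\right)^{2}\right)} 2 = - 4 \sqrt{441 \left(1 + 4 \left(-23\right)^{2}\right)} 2 = - 4 \sqrt{441 \left(1 + 4 \cdot 529\right)} 2 = - 4 \sqrt{441 \left(1 + 2116\right)} 2 = - 4 \sqrt{441 \cdot 2117} \cdot 2 = - 4 \sqrt{933597} \cdot 2 = - 4 \cdot 21 \sqrt{2117} \cdot 2 = - 84 \sqrt{2117} \cdot 2 = - 168 \sqrt{2117}$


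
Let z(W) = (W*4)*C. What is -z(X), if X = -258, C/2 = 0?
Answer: 0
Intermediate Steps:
C = 0 (C = 2*0 = 0)
z(W) = 0 (z(W) = (W*4)*0 = (4*W)*0 = 0)
-z(X) = -1*0 = 0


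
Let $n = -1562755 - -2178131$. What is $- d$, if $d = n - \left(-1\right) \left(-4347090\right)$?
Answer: $3731714$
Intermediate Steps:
$n = 615376$ ($n = -1562755 + 2178131 = 615376$)
$d = -3731714$ ($d = 615376 - \left(-1\right) \left(-4347090\right) = 615376 - 4347090 = -3731714$)
$- d = \left(-1\right) \left(-3731714\right) = 3731714$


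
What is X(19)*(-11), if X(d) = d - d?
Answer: 0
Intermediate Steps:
X(d) = 0
X(19)*(-11) = 0*(-11) = 0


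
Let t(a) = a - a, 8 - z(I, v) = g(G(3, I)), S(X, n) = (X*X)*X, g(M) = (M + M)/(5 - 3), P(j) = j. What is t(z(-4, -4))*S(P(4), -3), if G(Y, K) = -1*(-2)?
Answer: 0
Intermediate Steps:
G(Y, K) = 2
g(M) = M (g(M) = (2*M)/2 = (2*M)*(1/2) = M)
S(X, n) = X**3 (S(X, n) = X**2*X = X**3)
z(I, v) = 6 (z(I, v) = 8 - 1*2 = 8 - 2 = 6)
t(a) = 0
t(z(-4, -4))*S(P(4), -3) = 0*4**3 = 0*64 = 0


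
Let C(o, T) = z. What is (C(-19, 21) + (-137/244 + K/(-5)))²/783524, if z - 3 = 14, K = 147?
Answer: 35721567/166599588800 ≈ 0.00021442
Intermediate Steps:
z = 17 (z = 3 + 14 = 17)
C(o, T) = 17
(C(-19, 21) + (-137/244 + K/(-5)))²/783524 = (17 + (-137/244 + 147/(-5)))²/783524 = (17 + (-137*1/244 + 147*(-⅕)))²*(1/783524) = (17 + (-137/244 - 147/5))²*(1/783524) = (17 - 36553/1220)²*(1/783524) = (-15813/1220)²*(1/783524) = (250050969/1488400)*(1/783524) = 35721567/166599588800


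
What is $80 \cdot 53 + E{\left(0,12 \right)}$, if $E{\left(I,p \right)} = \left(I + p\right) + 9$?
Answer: $4261$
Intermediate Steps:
$E{\left(I,p \right)} = 9 + I + p$
$80 \cdot 53 + E{\left(0,12 \right)} = 80 \cdot 53 + \left(9 + 0 + 12\right) = 4240 + 21 = 4261$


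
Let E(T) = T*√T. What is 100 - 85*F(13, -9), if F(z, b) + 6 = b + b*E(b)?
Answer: 1375 - 20655*I ≈ 1375.0 - 20655.0*I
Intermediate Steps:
E(T) = T^(3/2)
F(z, b) = -6 + b + b^(5/2) (F(z, b) = -6 + (b + b*b^(3/2)) = -6 + (b + b^(5/2)) = -6 + b + b^(5/2))
100 - 85*F(13, -9) = 100 - 85*(-6 - 9 + (-9)^(5/2)) = 100 - 85*(-6 - 9 + 243*I) = 100 - 85*(-15 + 243*I) = 100 + (1275 - 20655*I) = 1375 - 20655*I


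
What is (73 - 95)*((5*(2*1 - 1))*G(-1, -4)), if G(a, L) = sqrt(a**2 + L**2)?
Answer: -110*sqrt(17) ≈ -453.54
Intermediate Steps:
G(a, L) = sqrt(L**2 + a**2)
(73 - 95)*((5*(2*1 - 1))*G(-1, -4)) = (73 - 95)*((5*(2*1 - 1))*sqrt((-4)**2 + (-1)**2)) = -22*5*(2 - 1)*sqrt(16 + 1) = -22*5*1*sqrt(17) = -110*sqrt(17)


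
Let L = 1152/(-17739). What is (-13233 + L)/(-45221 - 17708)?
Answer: 26082371/124033059 ≈ 0.21029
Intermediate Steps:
L = -128/1971 (L = 1152*(-1/17739) = -128/1971 ≈ -0.064942)
(-13233 + L)/(-45221 - 17708) = (-13233 - 128/1971)/(-45221 - 17708) = -26082371/1971/(-62929) = -26082371/1971*(-1/62929) = 26082371/124033059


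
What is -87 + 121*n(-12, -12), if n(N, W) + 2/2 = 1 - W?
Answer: 1365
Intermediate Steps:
n(N, W) = -W (n(N, W) = -1 + (1 - W) = -W)
-87 + 121*n(-12, -12) = -87 + 121*(-1*(-12)) = -87 + 121*12 = -87 + 1452 = 1365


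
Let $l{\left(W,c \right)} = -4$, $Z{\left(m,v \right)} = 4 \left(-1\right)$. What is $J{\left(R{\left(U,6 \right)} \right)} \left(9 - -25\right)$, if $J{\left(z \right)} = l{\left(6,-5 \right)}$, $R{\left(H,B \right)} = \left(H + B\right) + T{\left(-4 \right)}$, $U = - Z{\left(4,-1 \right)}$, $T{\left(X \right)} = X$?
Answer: $-136$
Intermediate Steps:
$Z{\left(m,v \right)} = -4$
$U = 4$ ($U = \left(-1\right) \left(-4\right) = 4$)
$R{\left(H,B \right)} = -4 + B + H$ ($R{\left(H,B \right)} = \left(H + B\right) - 4 = \left(B + H\right) - 4 = -4 + B + H$)
$J{\left(z \right)} = -4$
$J{\left(R{\left(U,6 \right)} \right)} \left(9 - -25\right) = - 4 \left(9 - -25\right) = - 4 \left(9 + 25\right) = \left(-4\right) 34 = -136$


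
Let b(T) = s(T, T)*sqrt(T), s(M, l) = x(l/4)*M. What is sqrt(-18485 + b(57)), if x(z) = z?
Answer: sqrt(-73940 + 3249*sqrt(57))/2 ≈ 111.14*I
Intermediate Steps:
s(M, l) = M*l/4 (s(M, l) = (l/4)*M = M*l/4)
b(T) = T**(5/2)/4 (b(T) = (T*T/4)*sqrt(T) = (T**2/4)*sqrt(T) = T**(5/2)/4)
sqrt(-18485 + b(57)) = sqrt(-18485 + 57**(5/2)/4) = sqrt(-18485 + (3249*sqrt(57))/4) = sqrt(-18485 + 3249*sqrt(57)/4)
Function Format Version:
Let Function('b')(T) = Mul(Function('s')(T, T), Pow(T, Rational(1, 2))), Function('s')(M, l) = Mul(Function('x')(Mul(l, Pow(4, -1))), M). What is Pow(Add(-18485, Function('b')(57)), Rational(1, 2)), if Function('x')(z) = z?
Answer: Mul(Rational(1, 2), Pow(Add(-73940, Mul(3249, Pow(57, Rational(1, 2)))), Rational(1, 2))) ≈ Mul(111.14, I)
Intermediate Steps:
Function('s')(M, l) = Mul(Rational(1, 4), M, l) (Function('s')(M, l) = Mul(Mul(l, Pow(4, -1)), M) = Mul(Mul(l, Rational(1, 4)), M) = Mul(Mul(Rational(1, 4), l), M) = Mul(Rational(1, 4), M, l))
Function('b')(T) = Mul(Rational(1, 4), Pow(T, Rational(5, 2))) (Function('b')(T) = Mul(Mul(Rational(1, 4), T, T), Pow(T, Rational(1, 2))) = Mul(Mul(Rational(1, 4), Pow(T, 2)), Pow(T, Rational(1, 2))) = Mul(Rational(1, 4), Pow(T, Rational(5, 2))))
Pow(Add(-18485, Function('b')(57)), Rational(1, 2)) = Pow(Add(-18485, Mul(Rational(1, 4), Pow(57, Rational(5, 2)))), Rational(1, 2)) = Pow(Add(-18485, Mul(Rational(1, 4), Mul(3249, Pow(57, Rational(1, 2))))), Rational(1, 2)) = Pow(Add(-18485, Mul(Rational(3249, 4), Pow(57, Rational(1, 2)))), Rational(1, 2))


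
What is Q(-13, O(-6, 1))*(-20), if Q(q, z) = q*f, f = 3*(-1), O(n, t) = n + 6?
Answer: -780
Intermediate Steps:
O(n, t) = 6 + n
f = -3
Q(q, z) = -3*q (Q(q, z) = q*(-3) = -3*q)
Q(-13, O(-6, 1))*(-20) = -3*(-13)*(-20) = 39*(-20) = -780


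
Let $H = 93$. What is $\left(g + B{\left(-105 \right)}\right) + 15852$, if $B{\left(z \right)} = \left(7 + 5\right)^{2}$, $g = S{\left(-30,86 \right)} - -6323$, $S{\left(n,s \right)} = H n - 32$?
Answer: $19497$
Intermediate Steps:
$S{\left(n,s \right)} = -32 + 93 n$ ($S{\left(n,s \right)} = 93 n - 32 = -32 + 93 n$)
$g = 3501$ ($g = \left(-32 + 93 \left(-30\right)\right) - -6323 = \left(-32 - 2790\right) + 6323 = -2822 + 6323 = 3501$)
$B{\left(z \right)} = 144$ ($B{\left(z \right)} = 12^{2} = 144$)
$\left(g + B{\left(-105 \right)}\right) + 15852 = \left(3501 + 144\right) + 15852 = 3645 + 15852 = 19497$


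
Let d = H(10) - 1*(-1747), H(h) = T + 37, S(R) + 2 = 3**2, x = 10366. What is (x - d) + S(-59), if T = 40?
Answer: 8549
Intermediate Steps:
S(R) = 7 (S(R) = -2 + 3**2 = -2 + 9 = 7)
H(h) = 77 (H(h) = 40 + 37 = 77)
d = 1824 (d = 77 - 1*(-1747) = 77 + 1747 = 1824)
(x - d) + S(-59) = (10366 - 1*1824) + 7 = (10366 - 1824) + 7 = 8542 + 7 = 8549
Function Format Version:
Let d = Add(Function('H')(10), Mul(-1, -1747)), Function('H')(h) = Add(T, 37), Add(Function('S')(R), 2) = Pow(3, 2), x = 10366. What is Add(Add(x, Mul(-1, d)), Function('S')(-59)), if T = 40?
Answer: 8549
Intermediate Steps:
Function('S')(R) = 7 (Function('S')(R) = Add(-2, Pow(3, 2)) = Add(-2, 9) = 7)
Function('H')(h) = 77 (Function('H')(h) = Add(40, 37) = 77)
d = 1824 (d = Add(77, Mul(-1, -1747)) = Add(77, 1747) = 1824)
Add(Add(x, Mul(-1, d)), Function('S')(-59)) = Add(Add(10366, Mul(-1, 1824)), 7) = Add(Add(10366, -1824), 7) = Add(8542, 7) = 8549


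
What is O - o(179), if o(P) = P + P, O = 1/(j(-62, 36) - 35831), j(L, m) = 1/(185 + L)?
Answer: -1577782019/4407212 ≈ -358.00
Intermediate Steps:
O = -123/4407212 (O = 1/(1/(185 - 62) - 35831) = 1/(1/123 - 35831) = 1/(-4407212/123) = -123/4407212 ≈ -2.7909e-5)
o(P) = 2*P
O - o(179) = -123/4407212 - 2*179 = -123/4407212 - 1*358 = -123/4407212 - 358 = -1577782019/4407212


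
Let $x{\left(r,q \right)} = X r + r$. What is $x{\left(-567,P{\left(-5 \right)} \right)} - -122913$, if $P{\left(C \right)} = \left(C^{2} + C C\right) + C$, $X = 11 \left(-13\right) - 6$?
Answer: $206829$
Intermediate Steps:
$X = -149$ ($X = -143 - 6 = -149$)
$P{\left(C \right)} = C + 2 C^{2}$ ($P{\left(C \right)} = \left(C^{2} + C^{2}\right) + C = 2 C^{2} + C = C + 2 C^{2}$)
$x{\left(r,q \right)} = - 148 r$ ($x{\left(r,q \right)} = - 149 r + r = - 148 r$)
$x{\left(-567,P{\left(-5 \right)} \right)} - -122913 = \left(-148\right) \left(-567\right) - -122913 = 83916 + 122913 = 206829$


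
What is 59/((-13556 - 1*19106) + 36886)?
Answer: 59/4224 ≈ 0.013968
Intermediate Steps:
59/((-13556 - 1*19106) + 36886) = 59/((-13556 - 19106) + 36886) = 59/(-32662 + 36886) = 59/4224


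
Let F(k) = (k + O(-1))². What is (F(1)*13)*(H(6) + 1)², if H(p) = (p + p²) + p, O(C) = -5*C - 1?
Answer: 780325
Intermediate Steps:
O(C) = -1 - 5*C
H(p) = p² + 2*p
F(k) = (4 + k)² (F(k) = (k + (-1 - 5*(-1)))² = (k + (-1 + 5))² = (k + 4)² = (4 + k)²)
(F(1)*13)*(H(6) + 1)² = ((4 + 1)²*13)*(6*(2 + 6) + 1)² = (5²*13)*(6*8 + 1)² = (25*13)*(48 + 1)² = 325*49² = 325*2401 = 780325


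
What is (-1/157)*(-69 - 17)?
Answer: 86/157 ≈ 0.54777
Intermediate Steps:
(-1/157)*(-69 - 17) = -1*1/157*(-86) = -1/157*(-86) = 86/157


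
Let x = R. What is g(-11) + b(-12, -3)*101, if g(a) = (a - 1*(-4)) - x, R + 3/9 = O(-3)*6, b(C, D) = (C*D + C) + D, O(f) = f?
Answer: 6397/3 ≈ 2132.3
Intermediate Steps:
b(C, D) = C + D + C*D (b(C, D) = (C + C*D) + D = C + D + C*D)
R = -55/3 (R = -1/3 - 3*6 = -1/3 - 18 = -55/3 ≈ -18.333)
x = -55/3 ≈ -18.333
g(a) = 67/3 + a (g(a) = (a - 1*(-4)) - 1*(-55/3) = (a + 4) + 55/3 = (4 + a) + 55/3 = 67/3 + a)
g(-11) + b(-12, -3)*101 = (67/3 - 11) + (-12 - 3 - 12*(-3))*101 = 34/3 + (-12 - 3 + 36)*101 = 34/3 + 21*101 = 34/3 + 2121 = 6397/3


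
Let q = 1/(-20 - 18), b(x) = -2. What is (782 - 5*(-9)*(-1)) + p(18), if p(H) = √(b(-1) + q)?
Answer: 737 + I*√2926/38 ≈ 737.0 + 1.4235*I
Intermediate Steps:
q = -1/38 (q = 1/(-38) = -1/38 ≈ -0.026316)
p(H) = I*√2926/38 (p(H) = √(-2 - 1/38) = √(-77/38) = I*√2926/38)
(782 - 5*(-9)*(-1)) + p(18) = (782 - 5*(-9)*(-1)) + I*√2926/38 = (782 + 45*(-1)) + I*√2926/38 = (782 - 45) + I*√2926/38 = 737 + I*√2926/38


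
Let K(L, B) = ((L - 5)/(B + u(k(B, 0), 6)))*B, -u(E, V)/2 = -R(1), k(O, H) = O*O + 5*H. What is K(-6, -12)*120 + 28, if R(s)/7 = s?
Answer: 7948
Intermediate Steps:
R(s) = 7*s
k(O, H) = O² + 5*H
u(E, V) = 14 (u(E, V) = -(-2)*7*1 = -(-2)*7 = -2*(-7) = 14)
K(L, B) = B*(-5 + L)/(14 + B) (K(L, B) = ((L - 5)/(B + 14))*B = ((-5 + L)/(14 + B))*B = B*(-5 + L)/(14 + B))
K(-6, -12)*120 + 28 = -12*(-5 - 6)/(14 - 12)*120 + 28 = -12*(-11)/2*120 + 28 = -12*½*(-11)*120 + 28 = 66*120 + 28 = 7920 + 28 = 7948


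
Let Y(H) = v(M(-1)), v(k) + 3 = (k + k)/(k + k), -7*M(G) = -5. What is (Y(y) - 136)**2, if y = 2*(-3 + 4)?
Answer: 19044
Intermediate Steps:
y = 2 (y = 2*1 = 2)
M(G) = 5/7 (M(G) = -1/7*(-5) = 5/7)
v(k) = -2 (v(k) = -3 + (k + k)/(k + k) = -3 + (2*k)/((2*k)) = -3 + (2*k)*(1/(2*k)) = -3 + 1 = -2)
Y(H) = -2
(Y(y) - 136)**2 = (-2 - 136)**2 = (-138)**2 = 19044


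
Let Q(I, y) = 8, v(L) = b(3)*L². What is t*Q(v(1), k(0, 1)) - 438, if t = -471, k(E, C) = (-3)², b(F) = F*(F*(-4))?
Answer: -4206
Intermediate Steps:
b(F) = -4*F² (b(F) = F*(-4*F) = -4*F²)
k(E, C) = 9
v(L) = -36*L² (v(L) = (-4*3²)*L² = (-4*9)*L² = -36*L²)
t*Q(v(1), k(0, 1)) - 438 = -471*8 - 438 = -3768 - 438 = -4206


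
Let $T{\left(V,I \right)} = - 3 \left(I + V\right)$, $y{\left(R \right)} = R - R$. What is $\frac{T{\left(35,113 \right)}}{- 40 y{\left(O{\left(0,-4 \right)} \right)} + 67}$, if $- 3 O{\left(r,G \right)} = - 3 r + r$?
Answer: $- \frac{444}{67} \approx -6.6269$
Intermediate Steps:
$O{\left(r,G \right)} = \frac{2 r}{3}$ ($O{\left(r,G \right)} = - \frac{- 3 r + r}{3} = - \frac{\left(-2\right) r}{3} = \frac{2 r}{3}$)
$y{\left(R \right)} = 0$
$T{\left(V,I \right)} = - 3 I - 3 V$
$\frac{T{\left(35,113 \right)}}{- 40 y{\left(O{\left(0,-4 \right)} \right)} + 67} = \frac{\left(-3\right) 113 - 105}{\left(-40\right) 0 + 67} = \frac{-339 - 105}{0 + 67} = - \frac{444}{67}$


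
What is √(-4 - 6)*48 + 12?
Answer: 12 + 48*I*√10 ≈ 12.0 + 151.79*I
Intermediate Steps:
√(-4 - 6)*48 + 12 = √(-10)*48 + 12 = (I*√10)*48 + 12 = 48*I*√10 + 12 = 12 + 48*I*√10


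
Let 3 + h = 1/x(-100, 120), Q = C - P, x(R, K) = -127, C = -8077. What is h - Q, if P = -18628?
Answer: -1340359/127 ≈ -10554.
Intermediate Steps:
Q = 10551 (Q = -8077 - 1*(-18628) = -8077 + 18628 = 10551)
h = -382/127 (h = -3 + 1/(-127) = -3 - 1/127 = -382/127 ≈ -3.0079)
h - Q = -382/127 - 1*10551 = -382/127 - 10551 = -1340359/127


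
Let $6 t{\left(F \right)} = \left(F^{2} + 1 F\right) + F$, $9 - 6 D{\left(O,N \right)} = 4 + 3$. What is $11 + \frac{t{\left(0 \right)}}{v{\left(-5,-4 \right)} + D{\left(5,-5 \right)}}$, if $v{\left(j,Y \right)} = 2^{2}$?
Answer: $11$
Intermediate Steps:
$D{\left(O,N \right)} = \frac{1}{3}$ ($D{\left(O,N \right)} = \frac{3}{2} - \frac{4 + 3}{6} = \frac{3}{2} - \frac{7}{6} = \frac{1}{3}$)
$t{\left(F \right)} = \frac{F}{3} + \frac{F^{2}}{6}$ ($t{\left(F \right)} = \frac{\left(F^{2} + 1 F\right) + F}{6} = \frac{\left(F^{2} + F\right) + F}{6} = \frac{\left(F + F^{2}\right) + F}{6} = \frac{F^{2} + 2 F}{6} = \frac{F}{3} + \frac{F^{2}}{6}$)
$v{\left(j,Y \right)} = 4$
$11 + \frac{t{\left(0 \right)}}{v{\left(-5,-4 \right)} + D{\left(5,-5 \right)}} = 11 + \frac{\frac{1}{6} \cdot 0 \left(2 + 0\right)}{4 + \frac{1}{3}} = 11 + \frac{\frac{1}{6} \cdot 0 \cdot 2}{\frac{13}{3}} = 11 + 0 \cdot \frac{3}{13} = 11 + 0 = 11$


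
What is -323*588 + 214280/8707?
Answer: -1653453988/8707 ≈ -1.8990e+5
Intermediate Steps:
-323*588 + 214280/8707 = -189924 + 214280*(1/8707) = -189924 + 214280/8707 = -1653453988/8707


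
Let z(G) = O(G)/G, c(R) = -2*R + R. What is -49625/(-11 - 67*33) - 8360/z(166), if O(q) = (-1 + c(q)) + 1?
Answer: 18625545/2222 ≈ 8382.3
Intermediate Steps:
c(R) = -R
O(q) = -q (O(q) = (-1 - q) + 1 = -q)
z(G) = -1 (z(G) = (-G)/G = -1)
-49625/(-11 - 67*33) - 8360/z(166) = -49625/(-11 - 67*33) - 8360/(-1) = -49625/(-11 - 2211) - 8360*(-1) = -49625/(-2222) + 8360 = -49625*(-1/2222) + 8360 = 49625/2222 + 8360 = 18625545/2222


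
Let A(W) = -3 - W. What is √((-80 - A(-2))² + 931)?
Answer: 2*√1793 ≈ 84.688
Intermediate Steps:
√((-80 - A(-2))² + 931) = √((-80 - (-3 - 1*(-2)))² + 931) = √((-80 - (-3 + 2))² + 931) = √((-80 - 1*(-1))² + 931) = √((-80 + 1)² + 931) = √((-79)² + 931) = √(6241 + 931) = √7172 = 2*√1793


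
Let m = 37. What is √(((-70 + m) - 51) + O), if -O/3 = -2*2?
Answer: 6*I*√2 ≈ 8.4853*I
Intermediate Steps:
O = 12 (O = -(-6)*2 = -3*(-4) = 12)
√(((-70 + m) - 51) + O) = √(((-70 + 37) - 51) + 12) = √((-33 - 51) + 12) = √(-84 + 12) = √(-72) = 6*I*√2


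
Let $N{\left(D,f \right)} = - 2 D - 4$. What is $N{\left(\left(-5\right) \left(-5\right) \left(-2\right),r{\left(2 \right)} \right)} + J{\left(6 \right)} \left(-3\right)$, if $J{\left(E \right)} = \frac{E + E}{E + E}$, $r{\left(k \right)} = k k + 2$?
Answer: $93$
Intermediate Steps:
$r{\left(k \right)} = 2 + k^{2}$ ($r{\left(k \right)} = k^{2} + 2 = 2 + k^{2}$)
$N{\left(D,f \right)} = -4 - 2 D$
$J{\left(E \right)} = 1$ ($J{\left(E \right)} = \frac{2 E}{2 E} = 2 E \frac{1}{2 E} = 1$)
$N{\left(\left(-5\right) \left(-5\right) \left(-2\right),r{\left(2 \right)} \right)} + J{\left(6 \right)} \left(-3\right) = \left(-4 - 2 \left(-5\right) \left(-5\right) \left(-2\right)\right) + 1 \left(-3\right) = \left(-4 - 2 \cdot 25 \left(-2\right)\right) - 3 = \left(-4 - -100\right) - 3 = \left(-4 + 100\right) - 3 = 96 - 3 = 93$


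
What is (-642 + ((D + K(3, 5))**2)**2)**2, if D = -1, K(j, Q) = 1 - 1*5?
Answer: 289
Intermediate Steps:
K(j, Q) = -4 (K(j, Q) = 1 - 5 = -4)
(-642 + ((D + K(3, 5))**2)**2)**2 = (-642 + ((-1 - 4)**2)**2)**2 = (-642 + ((-5)**2)**2)**2 = (-642 + 25**2)**2 = (-642 + 625)**2 = (-17)**2 = 289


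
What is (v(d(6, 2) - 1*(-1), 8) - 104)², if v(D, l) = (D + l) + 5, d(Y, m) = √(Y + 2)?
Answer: 8108 - 360*√2 ≈ 7598.9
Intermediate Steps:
d(Y, m) = √(2 + Y)
v(D, l) = 5 + D + l
(v(d(6, 2) - 1*(-1), 8) - 104)² = ((5 + (√(2 + 6) - 1*(-1)) + 8) - 104)² = ((5 + (√8 + 1) + 8) - 104)² = ((5 + (2*√2 + 1) + 8) - 104)² = ((5 + (1 + 2*√2) + 8) - 104)² = ((14 + 2*√2) - 104)² = (-90 + 2*√2)²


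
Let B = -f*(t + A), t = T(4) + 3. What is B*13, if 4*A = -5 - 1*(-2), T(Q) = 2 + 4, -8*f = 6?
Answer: 1287/16 ≈ 80.438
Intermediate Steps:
f = -¾ (f = -⅛*6 = -¾ ≈ -0.75000)
T(Q) = 6
A = -¾ (A = (-5 - 1*(-2))/4 = (-5 + 2)/4 = (¼)*(-3) = -¾ ≈ -0.75000)
t = 9 (t = 6 + 3 = 9)
B = 99/16 (B = -(-3)*(9 - ¾)/4 = -(-3)*33/(4*4) = -1*(-99/16) = 99/16 ≈ 6.1875)
B*13 = (99/16)*13 = 1287/16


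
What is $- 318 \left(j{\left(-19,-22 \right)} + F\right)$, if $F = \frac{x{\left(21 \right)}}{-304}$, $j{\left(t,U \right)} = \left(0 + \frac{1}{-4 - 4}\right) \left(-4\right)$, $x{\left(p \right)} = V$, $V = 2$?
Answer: $- \frac{11925}{76} \approx -156.91$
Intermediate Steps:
$x{\left(p \right)} = 2$
$j{\left(t,U \right)} = \frac{1}{2}$ ($j{\left(t,U \right)} = \left(0 + \frac{1}{-8}\right) \left(-4\right) = \left(0 - \frac{1}{8}\right) \left(-4\right) = \left(- \frac{1}{8}\right) \left(-4\right) = \frac{1}{2}$)
$F = - \frac{1}{152}$ ($F = \frac{2}{-304} = 2 \left(- \frac{1}{304}\right) = - \frac{1}{152} \approx -0.0065789$)
$- 318 \left(j{\left(-19,-22 \right)} + F\right) = - 318 \left(\frac{1}{2} - \frac{1}{152}\right) = \left(-318\right) \frac{75}{152} = - \frac{11925}{76}$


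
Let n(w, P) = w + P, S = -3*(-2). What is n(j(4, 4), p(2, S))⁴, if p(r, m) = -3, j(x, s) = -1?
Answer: 256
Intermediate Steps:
S = 6
n(w, P) = P + w
n(j(4, 4), p(2, S))⁴ = (-3 - 1)⁴ = (-4)⁴ = 256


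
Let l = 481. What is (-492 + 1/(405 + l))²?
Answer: 190018399921/784996 ≈ 2.4206e+5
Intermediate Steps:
(-492 + 1/(405 + l))² = (-492 + 1/(405 + 481))² = (-492 + 1/886)² = (-435911/886)² = 190018399921/784996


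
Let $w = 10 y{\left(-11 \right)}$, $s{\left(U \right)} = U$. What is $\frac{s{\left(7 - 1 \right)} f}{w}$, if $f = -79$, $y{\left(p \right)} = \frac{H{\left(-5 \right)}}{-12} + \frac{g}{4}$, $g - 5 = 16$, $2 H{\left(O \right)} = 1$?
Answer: $- \frac{5688}{625} \approx -9.1008$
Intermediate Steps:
$H{\left(O \right)} = \frac{1}{2}$ ($H{\left(O \right)} = \frac{1}{2} \cdot 1 = \frac{1}{2}$)
$g = 21$ ($g = 5 + 16 = 21$)
$y{\left(p \right)} = \frac{125}{24}$ ($y{\left(p \right)} = \frac{1}{2 \left(-12\right)} + \frac{21}{4} = \frac{1}{2} \left(- \frac{1}{12}\right) + 21 \cdot \frac{1}{4} = - \frac{1}{24} + \frac{21}{4} = \frac{125}{24}$)
$w = \frac{625}{12}$ ($w = 10 \cdot \frac{125}{24} = \frac{625}{12} \approx 52.083$)
$\frac{s{\left(7 - 1 \right)} f}{w} = \frac{\left(7 - 1\right) \left(-79\right)}{\frac{625}{12}} = \left(7 - 1\right) \left(-79\right) \frac{12}{625} = 6 \left(-79\right) \frac{12}{625} = \left(-474\right) \frac{12}{625} = - \frac{5688}{625}$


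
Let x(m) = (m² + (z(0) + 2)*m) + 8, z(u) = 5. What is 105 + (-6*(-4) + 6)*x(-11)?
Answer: 1665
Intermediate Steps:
x(m) = 8 + m² + 7*m (x(m) = (m² + (5 + 2)*m) + 8 = (m² + 7*m) + 8 = 8 + m² + 7*m)
105 + (-6*(-4) + 6)*x(-11) = 105 + (-6*(-4) + 6)*(8 + (-11)² + 7*(-11)) = 105 + (24 + 6)*(8 + 121 - 77) = 105 + 30*52 = 105 + 1560 = 1665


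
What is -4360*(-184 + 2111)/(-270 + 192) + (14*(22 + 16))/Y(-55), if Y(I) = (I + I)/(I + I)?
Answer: 4221608/39 ≈ 1.0825e+5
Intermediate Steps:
Y(I) = 1 (Y(I) = (2*I)/((2*I)) = (2*I)*(1/(2*I)) = 1)
-4360*(-184 + 2111)/(-270 + 192) + (14*(22 + 16))/Y(-55) = -4360*(-184 + 2111)/(-270 + 192) + (14*(22 + 16))/1 = -4360/((-78/1927)) + (14*38)*1 = -4360/((-78*1/1927)) + 532*1 = -4360/(-78/1927) + 532 = -4360*(-1927/78) + 532 = 4200860/39 + 532 = 4221608/39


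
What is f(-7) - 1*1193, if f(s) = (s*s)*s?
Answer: -1536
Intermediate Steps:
f(s) = s³ (f(s) = s²*s = s³)
f(-7) - 1*1193 = (-7)³ - 1*1193 = -343 - 1193 = -1536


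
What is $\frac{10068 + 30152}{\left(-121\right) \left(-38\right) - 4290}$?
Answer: $\frac{10055}{77} \approx 130.58$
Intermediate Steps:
$\frac{10068 + 30152}{\left(-121\right) \left(-38\right) - 4290} = \frac{40220}{4598 - 4290} = \frac{40220}{308} = 40220 \cdot \frac{1}{308} = \frac{10055}{77}$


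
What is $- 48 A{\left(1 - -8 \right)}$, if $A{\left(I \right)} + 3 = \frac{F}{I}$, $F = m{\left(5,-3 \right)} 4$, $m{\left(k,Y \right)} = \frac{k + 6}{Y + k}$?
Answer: $\frac{80}{3} \approx 26.667$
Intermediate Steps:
$m{\left(k,Y \right)} = \frac{6 + k}{Y + k}$
$F = 22$ ($F = \frac{6 + 5}{-3 + 5} \cdot 4 = \frac{1}{2} \cdot 11 \cdot 4 = \frac{11}{2} \cdot 4 = 22$)
$A{\left(I \right)} = -3 + \frac{22}{I}$
$- 48 A{\left(1 - -8 \right)} = - 48 \left(-3 + \frac{22}{1 - -8}\right) = - 48 \left(-3 + \frac{22}{1 + 8}\right) = - 48 \left(-3 + \frac{22}{9}\right) = \left(-48\right) \left(- \frac{5}{9}\right) = \frac{80}{3}$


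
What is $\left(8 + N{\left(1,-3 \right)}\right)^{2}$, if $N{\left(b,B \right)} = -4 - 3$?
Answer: $1$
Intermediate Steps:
$N{\left(b,B \right)} = -7$ ($N{\left(b,B \right)} = -4 - 3 = -7$)
$\left(8 + N{\left(1,-3 \right)}\right)^{2} = \left(8 - 7\right)^{2} = 1^{2} = 1$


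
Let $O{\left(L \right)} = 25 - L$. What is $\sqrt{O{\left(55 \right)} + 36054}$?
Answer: $2 \sqrt{9006} \approx 189.8$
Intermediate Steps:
$\sqrt{O{\left(55 \right)} + 36054} = \sqrt{\left(25 - 55\right) + 36054} = \sqrt{-30 + 36054} = \sqrt{36024} = 2 \sqrt{9006}$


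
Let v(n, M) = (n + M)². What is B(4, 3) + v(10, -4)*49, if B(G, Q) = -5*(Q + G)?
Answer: 1729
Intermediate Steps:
B(G, Q) = -5*G - 5*Q (B(G, Q) = -5*(G + Q) = -5*G - 5*Q)
v(n, M) = (M + n)²
B(4, 3) + v(10, -4)*49 = (-5*4 - 5*3) + (-4 + 10)²*49 = (-20 - 15) + 6²*49 = -35 + 36*49 = -35 + 1764 = 1729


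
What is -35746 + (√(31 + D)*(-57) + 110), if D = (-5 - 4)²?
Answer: -35636 - 228*√7 ≈ -36239.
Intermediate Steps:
D = 81 (D = (-9)² = 81)
-35746 + (√(31 + D)*(-57) + 110) = -35746 + (√(31 + 81)*(-57) + 110) = -35746 + (√112*(-57) + 110) = -35746 + ((4*√7)*(-57) + 110) = -35746 + (-228*√7 + 110) = -35746 + (110 - 228*√7) = -35636 - 228*√7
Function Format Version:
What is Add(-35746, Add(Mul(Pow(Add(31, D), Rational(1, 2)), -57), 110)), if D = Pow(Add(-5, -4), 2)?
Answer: Add(-35636, Mul(-228, Pow(7, Rational(1, 2)))) ≈ -36239.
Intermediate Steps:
D = 81 (D = Pow(-9, 2) = 81)
Add(-35746, Add(Mul(Pow(Add(31, D), Rational(1, 2)), -57), 110)) = Add(-35746, Add(Mul(Pow(Add(31, 81), Rational(1, 2)), -57), 110)) = Add(-35746, Add(Mul(Pow(112, Rational(1, 2)), -57), 110)) = Add(-35746, Add(Mul(Mul(4, Pow(7, Rational(1, 2))), -57), 110)) = Add(-35746, Add(Mul(-228, Pow(7, Rational(1, 2))), 110)) = Add(-35746, Add(110, Mul(-228, Pow(7, Rational(1, 2))))) = Add(-35636, Mul(-228, Pow(7, Rational(1, 2))))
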